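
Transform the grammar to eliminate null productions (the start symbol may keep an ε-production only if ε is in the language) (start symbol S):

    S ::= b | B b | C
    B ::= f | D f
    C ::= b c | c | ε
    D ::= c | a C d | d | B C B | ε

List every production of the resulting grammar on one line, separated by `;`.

S ::= b | B b | C | ε; B ::= f | D f; C ::= b c | c; D ::= c | a C d | a d | d | B C B | B B

The nullable symbols are {C, D, S}.
ε ∈ L(G) since S is nullable, so keep S → ε.
Expand every rule over subsets of its nullable positions: D → a C d gives a C d | a d. D → B C B gives B C B | B B.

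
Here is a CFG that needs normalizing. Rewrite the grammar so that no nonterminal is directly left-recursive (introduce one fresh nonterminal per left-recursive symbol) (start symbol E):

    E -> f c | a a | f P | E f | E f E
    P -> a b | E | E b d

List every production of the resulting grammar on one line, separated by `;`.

Left recursion appears on E.
For E: α = {f, f E}, β = {f c, a a, f P}. Rewrite as E → β E' and E' → α E' | ε.

E -> f c E' | a a E' | f P E'; P -> a b | E | E b d; E' -> f E' | f E E' | ε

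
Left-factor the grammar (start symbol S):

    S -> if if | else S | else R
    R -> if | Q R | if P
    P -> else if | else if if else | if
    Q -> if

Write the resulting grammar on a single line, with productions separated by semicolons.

S has alternatives sharing prefix 'else': factor to S → else S' with S' → S | R.
R has alternatives sharing prefix 'if': factor to R → if R' with R' → ε | P.
P has alternatives sharing prefix 'else if': factor to P → else if P' with P' → ε | if else.

S -> if if | else S'; R -> Q R | if R'; P -> if | else if P'; Q -> if; S' -> S | R; R' -> ε | P; P' -> ε | if else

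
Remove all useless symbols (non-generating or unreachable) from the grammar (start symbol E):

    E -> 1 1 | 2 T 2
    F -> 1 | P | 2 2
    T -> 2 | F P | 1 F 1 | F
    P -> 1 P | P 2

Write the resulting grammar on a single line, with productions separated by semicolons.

Generating nonterminals: {E, F, T}.
Reachable from E after that: {E, F, T}.
Removed useless symbols: {P} and every production mentioning them.

E -> 1 1 | 2 T 2; F -> 1 | 2 2; T -> 2 | 1 F 1 | F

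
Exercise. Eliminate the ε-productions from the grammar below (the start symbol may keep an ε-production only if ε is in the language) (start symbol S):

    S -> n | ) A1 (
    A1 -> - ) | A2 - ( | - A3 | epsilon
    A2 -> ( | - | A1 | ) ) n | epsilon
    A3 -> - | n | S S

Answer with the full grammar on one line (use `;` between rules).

Nullable set = {A1, A2}.
ε ∉ L(G), so no ε-production is kept.
For each production, add variants omitting each subset of nullable occurrences: S → ) A1 ( gives ) A1 ( | ) (. A1 → A2 - ( gives A2 - ( | - (.

S -> n | ) A1 ( | ) (; A1 -> - ) | A2 - ( | - ( | - A3; A2 -> ( | - | A1 | ) ) n; A3 -> - | n | S S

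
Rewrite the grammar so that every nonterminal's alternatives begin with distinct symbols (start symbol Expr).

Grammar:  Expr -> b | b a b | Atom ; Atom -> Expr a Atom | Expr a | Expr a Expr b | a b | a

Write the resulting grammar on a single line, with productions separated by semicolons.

Expr has alternatives sharing prefix 'b': factor to Expr → b Expr1 with Expr1 → ε | a b.
Atom has alternatives sharing prefix 'Expr a': factor to Atom → Expr a Atom1 with Atom1 → Atom | ε | Expr b.
Atom has alternatives sharing prefix 'a': factor to Atom → a Atom2 with Atom2 → b | ε.

Expr -> Atom | b Expr1; Atom -> Expr a Atom1 | a Atom2; Expr1 -> ε | a b; Atom1 -> Atom | ε | Expr b; Atom2 -> b | ε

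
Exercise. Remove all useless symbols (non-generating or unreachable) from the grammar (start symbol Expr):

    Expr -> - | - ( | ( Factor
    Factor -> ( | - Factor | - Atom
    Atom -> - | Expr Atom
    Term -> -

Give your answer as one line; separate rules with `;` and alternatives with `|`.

Generating nonterminals: {Atom, Expr, Factor, Term}.
Reachable from Expr after that: {Atom, Expr, Factor}.
Removed useless symbols: {Term} and every production mentioning them.

Expr -> - | - ( | ( Factor; Factor -> ( | - Factor | - Atom; Atom -> - | Expr Atom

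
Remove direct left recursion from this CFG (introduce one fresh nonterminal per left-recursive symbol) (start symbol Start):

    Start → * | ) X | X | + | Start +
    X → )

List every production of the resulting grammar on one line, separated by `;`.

Left recursion appears on Start.
For Start: α = {+}, β = {*, ) X, X, +}. Rewrite as Start → β Start1 and Start1 → α Start1 | ε.

Start → * Start1 | ) X Start1 | X Start1 | + Start1; X → ); Start1 → + Start1 | ε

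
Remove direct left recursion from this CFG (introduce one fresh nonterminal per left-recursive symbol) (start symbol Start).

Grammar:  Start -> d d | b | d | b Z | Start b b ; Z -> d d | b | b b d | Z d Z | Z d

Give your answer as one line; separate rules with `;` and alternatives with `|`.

Start -> d d Start1 | b Start1 | d Start1 | b Z Start1; Z -> d d Z1 | b Z1 | b b d Z1; Start1 -> b b Start1 | eps; Z1 -> d Z Z1 | d Z1 | eps

Start, Z are directly left-recursive.
For Start: α = {b b}, β = {d d, b, d, b Z}. Rewrite as Start → β Start1 and Start1 → α Start1 | ε.
For Z: α = {d Z, d}, β = {d d, b, b b d}. Rewrite as Z → β Z1 and Z1 → α Z1 | ε.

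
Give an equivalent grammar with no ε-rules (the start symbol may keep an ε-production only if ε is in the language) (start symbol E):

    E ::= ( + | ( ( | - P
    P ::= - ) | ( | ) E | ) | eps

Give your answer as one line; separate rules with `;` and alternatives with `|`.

Nullable set = {P}.
ε ∉ L(G), so no ε-production is kept.
Add the nullable-subset variants: E → - P gives - P | -.

E ::= ( + | ( ( | - P | -; P ::= - ) | ( | ) E | )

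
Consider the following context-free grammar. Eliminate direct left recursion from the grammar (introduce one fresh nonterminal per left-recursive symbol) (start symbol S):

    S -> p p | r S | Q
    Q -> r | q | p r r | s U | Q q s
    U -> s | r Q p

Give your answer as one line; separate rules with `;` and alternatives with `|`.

Q is directly left-recursive.
For Q: α = {q s}, β = {r, q, p r r, s U}. Rewrite as Q → β Q' and Q' → α Q' | ε.

S -> p p | r S | Q; Q -> r Q' | q Q' | p r r Q' | s U Q'; U -> s | r Q p; Q' -> q s Q' | epsilon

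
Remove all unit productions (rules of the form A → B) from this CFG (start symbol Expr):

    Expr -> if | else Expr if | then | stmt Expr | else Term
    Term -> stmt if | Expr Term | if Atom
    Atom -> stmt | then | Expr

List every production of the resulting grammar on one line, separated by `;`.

Unit pairs: Atom ⇒* {Expr}.
Replace each nonterminal's rules with the union of the non-unit rules of every nonterminal it unit-derives.

Expr -> if | else Expr if | then | stmt Expr | else Term; Term -> stmt if | Expr Term | if Atom; Atom -> stmt | then | if | else Expr if | stmt Expr | else Term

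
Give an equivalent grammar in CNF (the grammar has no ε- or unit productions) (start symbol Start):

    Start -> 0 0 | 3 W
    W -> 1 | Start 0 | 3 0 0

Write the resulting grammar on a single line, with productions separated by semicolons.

Introduce a nonterminal for each terminal appearing in a rule of length ≥ 2: X1 → 0, X2 → 3.
Binarize each right-hand side of length ≥ 3 by chaining fresh nonterminals (Y1, Y2, …): affected rules were W → X2 X1 X1.

Start -> X1 X1 | X2 W; W -> 1 | Start X1 | X2 Y1; X1 -> 0; X2 -> 3; Y1 -> X1 X1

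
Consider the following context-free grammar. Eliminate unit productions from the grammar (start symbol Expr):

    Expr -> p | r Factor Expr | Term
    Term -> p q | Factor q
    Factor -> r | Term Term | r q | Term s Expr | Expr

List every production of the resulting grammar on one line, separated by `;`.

Expr -> p q | Factor q | p | r Factor Expr; Term -> p q | Factor q; Factor -> p q | Factor q | r | Term Term | r q | Term s Expr | p | r Factor Expr

Unit pairs: Expr ⇒* {Term}; Factor ⇒* {Expr, Term}.
For every A with A ⇒* B via unit rules, add B's non-unit alternatives to A; then delete every rule of the form X → Y.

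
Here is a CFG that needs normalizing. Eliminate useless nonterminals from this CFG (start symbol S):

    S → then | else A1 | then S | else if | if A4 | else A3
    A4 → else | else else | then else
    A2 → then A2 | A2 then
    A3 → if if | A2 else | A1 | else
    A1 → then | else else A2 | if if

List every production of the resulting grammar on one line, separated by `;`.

S → then | else A1 | then S | else if | if A4 | else A3; A4 → else | else else | then else; A3 → if if | A1 | else; A1 → then | if if

Generating nonterminals: {A1, A3, A4, S}.
Reachable from S after that: {A1, A3, A4, S}.
Removed useless symbols: {A2} and every production mentioning them.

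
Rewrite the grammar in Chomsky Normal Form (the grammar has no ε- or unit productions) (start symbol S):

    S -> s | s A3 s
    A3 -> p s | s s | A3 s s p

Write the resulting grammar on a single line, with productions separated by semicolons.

S -> s | X1 Y1; A3 -> X2 X1 | X1 X1 | A3 Y2; X1 -> s; X2 -> p; Y1 -> A3 X1; Y2 -> X1 Y3; Y3 -> X1 X2

Introduce a nonterminal for each terminal appearing in a rule of length ≥ 2: X1 → s, X2 → p.
Binarize each right-hand side of length ≥ 3 by chaining fresh nonterminals (Y1, Y2, …): affected rules were S → X1 A3 X1; A3 → A3 X1 X1 X2.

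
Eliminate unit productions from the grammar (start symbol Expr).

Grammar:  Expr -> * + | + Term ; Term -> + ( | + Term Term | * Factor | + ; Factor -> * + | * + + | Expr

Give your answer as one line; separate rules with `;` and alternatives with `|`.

Expr -> * + | + Term; Term -> + ( | + Term Term | * Factor | +; Factor -> * + | * + + | + Term

Unit pairs: Factor ⇒* {Expr}.
For every A with A ⇒* B via unit rules, add B's non-unit alternatives to A; then delete every rule of the form X → Y.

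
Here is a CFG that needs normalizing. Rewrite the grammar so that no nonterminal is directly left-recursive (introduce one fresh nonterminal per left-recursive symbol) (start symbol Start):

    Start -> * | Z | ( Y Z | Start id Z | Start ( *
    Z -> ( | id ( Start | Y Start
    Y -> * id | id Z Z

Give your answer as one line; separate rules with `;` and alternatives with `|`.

Start -> * Start1 | Z Start1 | ( Y Z Start1; Z -> ( | id ( Start | Y Start; Y -> * id | id Z Z; Start1 -> id Z Start1 | ( * Start1 | ε

Left recursion appears on Start.
For Start: α = {id Z, ( *}, β = {*, Z, ( Y Z}. Rewrite as Start → β Start1 and Start1 → α Start1 | ε.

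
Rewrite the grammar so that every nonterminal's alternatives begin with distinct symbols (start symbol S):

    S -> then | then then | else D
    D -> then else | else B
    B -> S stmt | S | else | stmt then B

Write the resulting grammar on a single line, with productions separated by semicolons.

S -> else D | then S'; D -> then else | else B; B -> else | stmt then B | S B'; S' -> ε | then; B' -> stmt | ε

S has alternatives sharing prefix 'then': factor to S → then S' with S' → ε | then.
B has alternatives sharing prefix 'S': factor to B → S B' with B' → stmt | ε.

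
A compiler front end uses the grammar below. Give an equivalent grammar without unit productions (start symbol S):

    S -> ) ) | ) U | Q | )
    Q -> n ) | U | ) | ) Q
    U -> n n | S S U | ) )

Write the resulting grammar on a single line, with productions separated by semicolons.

S -> n n | S S U | ) ) | ) U | ) | n ) | ) Q; Q -> n n | S S U | ) ) | n ) | ) | ) Q; U -> n n | S S U | ) )

Unit pairs: Q ⇒* {U}; S ⇒* {Q, U}.
For every A with A ⇒* B via unit rules, add B's non-unit alternatives to A; then delete every rule of the form X → Y.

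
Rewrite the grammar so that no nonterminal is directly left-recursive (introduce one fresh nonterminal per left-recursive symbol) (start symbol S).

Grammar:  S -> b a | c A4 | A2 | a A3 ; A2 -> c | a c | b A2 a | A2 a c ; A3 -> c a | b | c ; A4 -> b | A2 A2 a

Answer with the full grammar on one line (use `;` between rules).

S -> b a | c A4 | A2 | a A3; A2 -> c A2' | a c A2' | b A2 a A2'; A3 -> c a | b | c; A4 -> b | A2 A2 a; A2' -> a c A2' | ε

A2 is directly left-recursive.
For A2: α = {a c}, β = {c, a c, b A2 a}. Rewrite as A2 → β A2' and A2' → α A2' | ε.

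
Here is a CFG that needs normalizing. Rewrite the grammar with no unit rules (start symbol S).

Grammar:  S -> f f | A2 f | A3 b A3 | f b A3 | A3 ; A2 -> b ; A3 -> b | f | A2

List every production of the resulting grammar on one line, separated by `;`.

S -> b | f f | A2 f | A3 b A3 | f b A3 | f; A2 -> b; A3 -> b | f

Unit pairs: A3 ⇒* {A2}; S ⇒* {A2, A3}.
Replace each nonterminal's rules with the union of the non-unit rules of every nonterminal it unit-derives.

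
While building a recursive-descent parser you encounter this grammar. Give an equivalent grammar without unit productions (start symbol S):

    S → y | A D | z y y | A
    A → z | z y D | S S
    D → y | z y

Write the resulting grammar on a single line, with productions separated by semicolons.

S → y | A D | z y y | z | z y D | S S; A → z | z y D | S S; D → y | z y

Unit pairs: S ⇒* {A}.
Replace each nonterminal's rules with the union of the non-unit rules of every nonterminal it unit-derives.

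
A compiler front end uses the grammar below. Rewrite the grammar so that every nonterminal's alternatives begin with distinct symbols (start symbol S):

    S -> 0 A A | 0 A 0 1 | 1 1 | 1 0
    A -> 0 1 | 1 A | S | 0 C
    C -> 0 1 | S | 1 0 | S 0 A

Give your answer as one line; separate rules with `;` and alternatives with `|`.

S -> 0 A S' | 1 S''; A -> 1 A | S | 0 A'; C -> 0 1 | 1 0 | S C'; S' -> A | 0 1; S'' -> 1 | 0; A' -> 1 | C; C' -> ε | 0 A

S has alternatives sharing prefix '0 A': factor to S → 0 A S' with S' → A | 0 1.
S has alternatives sharing prefix '1': factor to S → 1 S'' with S'' → 1 | 0.
A has alternatives sharing prefix '0': factor to A → 0 A' with A' → 1 | C.
C has alternatives sharing prefix 'S': factor to C → S C' with C' → ε | 0 A.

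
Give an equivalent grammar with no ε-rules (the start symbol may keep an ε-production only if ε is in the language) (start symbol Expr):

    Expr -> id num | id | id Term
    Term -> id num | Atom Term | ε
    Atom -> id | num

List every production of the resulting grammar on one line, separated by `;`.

Expr -> id num | id | id Term; Term -> id num | Atom Term | Atom; Atom -> id | num

Nullable nonterminals: {Term}.
ε ∉ L(G), so no ε-production is kept.
Expand every rule over subsets of its nullable positions: Term → Atom Term gives Atom Term | Atom.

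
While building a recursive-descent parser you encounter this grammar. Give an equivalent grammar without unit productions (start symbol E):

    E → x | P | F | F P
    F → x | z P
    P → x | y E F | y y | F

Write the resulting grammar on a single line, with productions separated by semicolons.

Unit pairs: E ⇒* {F, P}; P ⇒* {F}.
For every A with A ⇒* B via unit rules, add B's non-unit alternatives to A; then delete every rule of the form X → Y.

E → x | F P | y E F | y y | z P; F → x | z P; P → x | z P | y E F | y y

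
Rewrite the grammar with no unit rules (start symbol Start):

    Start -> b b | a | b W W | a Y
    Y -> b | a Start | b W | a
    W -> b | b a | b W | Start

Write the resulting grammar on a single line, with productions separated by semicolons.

Unit pairs: W ⇒* {Start}.
Replace each nonterminal's rules with the union of the non-unit rules of every nonterminal it unit-derives.

Start -> b b | a | b W W | a Y; Y -> b | a Start | b W | a; W -> b b | a | b W W | a Y | b | b a | b W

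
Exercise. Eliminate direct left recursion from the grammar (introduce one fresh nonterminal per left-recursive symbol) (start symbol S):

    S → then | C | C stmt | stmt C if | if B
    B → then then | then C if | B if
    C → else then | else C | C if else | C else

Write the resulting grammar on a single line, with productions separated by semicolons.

S → then | C | C stmt | stmt C if | if B; B → then then B' | then C if B'; C → else then C' | else C C'; B' → if B' | eps; C' → if else C' | else C' | eps

Directly left-recursive nonterminals: B, C.
For B: α = {if}, β = {then then, then C if}. Rewrite as B → β B' and B' → α B' | ε.
For C: α = {if else, else}, β = {else then, else C}. Rewrite as C → β C' and C' → α C' | ε.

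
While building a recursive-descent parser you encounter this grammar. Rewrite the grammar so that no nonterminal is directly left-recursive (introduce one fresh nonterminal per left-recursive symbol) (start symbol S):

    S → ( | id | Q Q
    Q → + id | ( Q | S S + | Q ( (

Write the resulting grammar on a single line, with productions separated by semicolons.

Directly left-recursive nonterminal: Q.
For Q: α = {( (}, β = {+ id, ( Q, S S +}. Rewrite as Q → β Q' and Q' → α Q' | ε.

S → ( | id | Q Q; Q → + id Q' | ( Q Q' | S S + Q'; Q' → ( ( Q' | ε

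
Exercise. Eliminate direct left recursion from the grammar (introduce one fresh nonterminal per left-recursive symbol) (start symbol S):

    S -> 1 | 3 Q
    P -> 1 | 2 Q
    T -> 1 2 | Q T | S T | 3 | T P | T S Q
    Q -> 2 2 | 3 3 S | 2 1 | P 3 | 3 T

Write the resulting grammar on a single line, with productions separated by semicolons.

S -> 1 | 3 Q; P -> 1 | 2 Q; T -> 1 2 T' | Q T T' | S T T' | 3 T'; Q -> 2 2 | 3 3 S | 2 1 | P 3 | 3 T; T' -> P T' | S Q T' | ε

Directly left-recursive nonterminal: T.
For T: α = {P, S Q}, β = {1 2, Q T, S T, 3}. Rewrite as T → β T' and T' → α T' | ε.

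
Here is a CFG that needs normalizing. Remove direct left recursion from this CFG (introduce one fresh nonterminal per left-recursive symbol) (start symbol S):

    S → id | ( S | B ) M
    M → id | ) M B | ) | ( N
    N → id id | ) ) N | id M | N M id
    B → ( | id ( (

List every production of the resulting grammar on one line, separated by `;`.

Directly left-recursive nonterminal: N.
For N: α = {M id}, β = {id id, ) ) N, id M}. Rewrite as N → β N' and N' → α N' | ε.

S → id | ( S | B ) M; M → id | ) M B | ) | ( N; N → id id N' | ) ) N N' | id M N'; B → ( | id ( (; N' → M id N' | epsilon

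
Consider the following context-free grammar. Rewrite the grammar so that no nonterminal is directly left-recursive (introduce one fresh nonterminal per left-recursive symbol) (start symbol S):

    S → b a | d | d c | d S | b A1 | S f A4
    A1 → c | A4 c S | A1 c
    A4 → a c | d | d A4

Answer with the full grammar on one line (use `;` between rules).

S → b a S' | d S' | d c S' | d S S' | b A1 S'; A1 → c A1' | A4 c S A1'; A4 → a c | d | d A4; S' → f A4 S' | ε; A1' → c A1' | ε

Directly left-recursive nonterminals: S, A1.
For S: α = {f A4}, β = {b a, d, d c, d S, b A1}. Rewrite as S → β S' and S' → α S' | ε.
For A1: α = {c}, β = {c, A4 c S}. Rewrite as A1 → β A1' and A1' → α A1' | ε.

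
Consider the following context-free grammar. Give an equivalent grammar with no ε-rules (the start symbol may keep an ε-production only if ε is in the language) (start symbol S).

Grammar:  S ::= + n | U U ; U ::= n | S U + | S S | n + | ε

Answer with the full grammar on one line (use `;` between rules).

The nullable symbols are {S, U}.
ε ∈ L(G) since S is nullable, so keep S → ε.
For each production, add variants omitting each subset of nullable occurrences: S → U U gives U U | U. U → S U + gives S U + | S + | U + | +. U → S S gives S S | S.

S ::= + n | U U | U | ε; U ::= n | S U + | S + | U + | + | S S | S | n +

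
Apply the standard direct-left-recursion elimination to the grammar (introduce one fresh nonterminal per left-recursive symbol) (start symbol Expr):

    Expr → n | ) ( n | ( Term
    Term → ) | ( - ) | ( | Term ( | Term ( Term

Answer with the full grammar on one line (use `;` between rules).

Left recursion appears on Term.
For Term: α = {(, ( Term}, β = {), ( - ), (}. Rewrite as Term → β Term1 and Term1 → α Term1 | ε.

Expr → n | ) ( n | ( Term; Term → ) Term1 | ( - ) Term1 | ( Term1; Term1 → ( Term1 | ( Term Term1 | ε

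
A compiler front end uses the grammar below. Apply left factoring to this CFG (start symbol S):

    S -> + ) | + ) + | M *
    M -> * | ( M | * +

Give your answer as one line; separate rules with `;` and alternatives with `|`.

S -> M * | + ) S'; M -> ( M | * M'; S' -> ε | +; M' -> ε | +

S has alternatives sharing prefix '+ )': factor to S → + ) S' with S' → ε | +.
M has alternatives sharing prefix '*': factor to M → * M' with M' → ε | +.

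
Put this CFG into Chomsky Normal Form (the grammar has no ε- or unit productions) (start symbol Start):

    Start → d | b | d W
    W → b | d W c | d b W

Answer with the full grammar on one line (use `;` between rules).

Introduce a nonterminal for each terminal appearing in a rule of length ≥ 2: X1 → d, X2 → c, X3 → b.
Binarize each right-hand side of length ≥ 3 by chaining fresh nonterminals (Y1, Y2, …): affected rules were W → X1 W X2; W → X1 X3 W.

Start → d | b | X1 W; W → b | X1 Y1 | X1 Y2; X1 → d; X2 → c; X3 → b; Y1 → W X2; Y2 → X3 W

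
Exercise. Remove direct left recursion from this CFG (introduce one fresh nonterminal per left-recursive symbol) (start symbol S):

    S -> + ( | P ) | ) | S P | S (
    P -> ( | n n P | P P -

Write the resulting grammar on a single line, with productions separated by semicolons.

S -> + ( S' | P ) S' | ) S'; P -> ( P' | n n P P'; S' -> P S' | ( S' | ε; P' -> P - P' | ε

Left recursion appears on S, P.
For S: α = {P, (}, β = {+ (, P ), )}. Rewrite as S → β S' and S' → α S' | ε.
For P: α = {P -}, β = {(, n n P}. Rewrite as P → β P' and P' → α P' | ε.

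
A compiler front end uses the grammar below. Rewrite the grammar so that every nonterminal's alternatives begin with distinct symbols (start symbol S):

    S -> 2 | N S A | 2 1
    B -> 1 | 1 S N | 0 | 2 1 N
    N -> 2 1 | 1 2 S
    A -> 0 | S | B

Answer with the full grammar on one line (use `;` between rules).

S -> N S A | 2 S'; B -> 0 | 2 1 N | 1 B'; N -> 2 1 | 1 2 S; A -> 0 | S | B; S' -> ε | 1; B' -> ε | S N

S has alternatives sharing prefix '2': factor to S → 2 S' with S' → ε | 1.
B has alternatives sharing prefix '1': factor to B → 1 B' with B' → ε | S N.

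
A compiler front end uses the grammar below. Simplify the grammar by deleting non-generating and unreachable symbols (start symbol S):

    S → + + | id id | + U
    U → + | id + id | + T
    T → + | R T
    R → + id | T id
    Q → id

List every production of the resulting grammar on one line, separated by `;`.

S → + + | id id | + U; U → + | id + id | + T; T → + | R T; R → + id | T id

Generating nonterminals: {Q, R, S, T, U}.
Reachable from S after that: {R, S, T, U}.
Removed useless symbols: {Q} and every production mentioning them.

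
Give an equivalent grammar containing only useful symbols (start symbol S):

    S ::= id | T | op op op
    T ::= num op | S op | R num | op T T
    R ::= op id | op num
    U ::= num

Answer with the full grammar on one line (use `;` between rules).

Generating nonterminals: {R, S, T, U}.
Reachable from S after that: {R, S, T}.
Removed useless symbols: {U} and every production mentioning them.

S ::= id | T | op op op; T ::= num op | S op | R num | op T T; R ::= op id | op num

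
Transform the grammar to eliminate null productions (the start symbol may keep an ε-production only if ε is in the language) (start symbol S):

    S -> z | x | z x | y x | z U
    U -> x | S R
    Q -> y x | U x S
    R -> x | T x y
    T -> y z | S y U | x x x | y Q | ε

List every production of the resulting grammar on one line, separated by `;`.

Nullable nonterminals: {T}.
ε ∉ L(G), so no ε-production is kept.
For each production, add variants omitting each subset of nullable occurrences: R → T x y gives T x y | x y.

S -> z | x | z x | y x | z U; U -> x | S R; Q -> y x | U x S; R -> x | T x y | x y; T -> y z | S y U | x x x | y Q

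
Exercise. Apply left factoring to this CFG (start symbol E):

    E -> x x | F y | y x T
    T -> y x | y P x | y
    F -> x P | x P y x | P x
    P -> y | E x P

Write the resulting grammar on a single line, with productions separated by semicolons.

T has alternatives sharing prefix 'y': factor to T → y T' with T' → x | P x | ε.
F has alternatives sharing prefix 'x P': factor to F → x P F' with F' → ε | y x.

E -> x x | F y | y x T; T -> y T'; F -> P x | x P F'; P -> y | E x P; T' -> x | P x | epsilon; F' -> epsilon | y x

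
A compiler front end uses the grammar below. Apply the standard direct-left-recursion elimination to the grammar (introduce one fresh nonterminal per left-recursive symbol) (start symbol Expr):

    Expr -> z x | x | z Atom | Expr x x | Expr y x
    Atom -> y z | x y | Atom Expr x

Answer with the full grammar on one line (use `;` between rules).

Expr -> z x Expr1 | x Expr1 | z Atom Expr1; Atom -> y z Atom1 | x y Atom1; Expr1 -> x x Expr1 | y x Expr1 | ε; Atom1 -> Expr x Atom1 | ε

Left recursion appears on Expr, Atom.
For Expr: α = {x x, y x}, β = {z x, x, z Atom}. Rewrite as Expr → β Expr1 and Expr1 → α Expr1 | ε.
For Atom: α = {Expr x}, β = {y z, x y}. Rewrite as Atom → β Atom1 and Atom1 → α Atom1 | ε.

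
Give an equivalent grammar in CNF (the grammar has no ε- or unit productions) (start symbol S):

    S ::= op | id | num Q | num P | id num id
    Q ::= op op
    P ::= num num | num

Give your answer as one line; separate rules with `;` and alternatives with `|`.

Introduce a nonterminal for each terminal appearing in a rule of length ≥ 2: X1 → num, X2 → id, X3 → op.
Binarize each right-hand side of length ≥ 3 by chaining fresh nonterminals (Y1, Y2, …): affected rules were S → X2 X1 X2.

S ::= op | id | X1 Q | X1 P | X2 Y1; Q ::= X3 X3; P ::= X1 X1 | num; X1 ::= num; X2 ::= id; X3 ::= op; Y1 ::= X1 X2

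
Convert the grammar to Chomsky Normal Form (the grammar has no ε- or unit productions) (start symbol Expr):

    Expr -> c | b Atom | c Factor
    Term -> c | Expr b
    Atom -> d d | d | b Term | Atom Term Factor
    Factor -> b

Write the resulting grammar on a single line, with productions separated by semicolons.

Expr -> c | X1 Atom | X2 Factor; Term -> c | Expr X1; Atom -> X3 X3 | d | X1 Term | Atom Y1; Factor -> b; X1 -> b; X2 -> c; X3 -> d; Y1 -> Term Factor

Introduce a nonterminal for each terminal appearing in a rule of length ≥ 2: X1 → b, X2 → c, X3 → d.
Binarize each right-hand side of length ≥ 3 by chaining fresh nonterminals (Y1, Y2, …): affected rules were Atom → Atom Term Factor.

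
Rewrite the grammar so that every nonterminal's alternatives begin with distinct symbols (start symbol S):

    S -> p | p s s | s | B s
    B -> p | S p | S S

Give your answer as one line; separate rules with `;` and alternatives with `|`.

S -> s | B s | p S'; B -> p | S B'; S' -> ε | s s; B' -> p | S

S has alternatives sharing prefix 'p': factor to S → p S' with S' → ε | s s.
B has alternatives sharing prefix 'S': factor to B → S B' with B' → p | S.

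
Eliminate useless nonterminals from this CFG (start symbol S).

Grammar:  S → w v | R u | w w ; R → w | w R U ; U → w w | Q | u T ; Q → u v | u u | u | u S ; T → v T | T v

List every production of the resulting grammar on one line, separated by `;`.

Generating nonterminals: {Q, R, S, U}.
Reachable from S after that: {Q, R, S, U}.
Removed useless symbols: {T} and every production mentioning them.

S → w v | R u | w w; R → w | w R U; U → w w | Q; Q → u v | u u | u | u S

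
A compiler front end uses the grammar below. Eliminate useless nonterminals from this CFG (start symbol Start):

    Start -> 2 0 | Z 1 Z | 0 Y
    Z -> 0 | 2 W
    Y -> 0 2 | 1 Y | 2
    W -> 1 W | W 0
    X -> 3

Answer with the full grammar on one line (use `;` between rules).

Start -> 2 0 | Z 1 Z | 0 Y; Z -> 0; Y -> 0 2 | 1 Y | 2

Generating nonterminals: {Start, X, Y, Z}.
Reachable from Start after that: {Start, Y, Z}.
Removed useless symbols: {W, X} and every production mentioning them.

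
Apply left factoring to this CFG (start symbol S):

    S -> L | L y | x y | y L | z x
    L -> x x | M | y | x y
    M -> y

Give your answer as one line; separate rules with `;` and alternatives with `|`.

S -> x y | y L | z x | L S'; L -> M | y | x L'; M -> y; S' -> ε | y; L' -> x | y

S has alternatives sharing prefix 'L': factor to S → L S' with S' → ε | y.
L has alternatives sharing prefix 'x': factor to L → x L' with L' → x | y.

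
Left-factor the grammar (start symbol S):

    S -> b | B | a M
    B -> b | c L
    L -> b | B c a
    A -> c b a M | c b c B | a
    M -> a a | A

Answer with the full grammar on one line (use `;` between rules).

A has alternatives sharing prefix 'c b': factor to A → c b A' with A' → a M | c B.

S -> b | B | a M; B -> b | c L; L -> b | B c a; A -> a | c b A'; M -> a a | A; A' -> a M | c B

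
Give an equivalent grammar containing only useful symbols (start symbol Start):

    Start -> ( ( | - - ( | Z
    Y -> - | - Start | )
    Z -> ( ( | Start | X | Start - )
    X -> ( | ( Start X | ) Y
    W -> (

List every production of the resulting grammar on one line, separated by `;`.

Start -> ( ( | - - ( | Z; Y -> - | - Start | ); Z -> ( ( | Start | X | Start - ); X -> ( | ( Start X | ) Y

Generating nonterminals: {Start, W, X, Y, Z}.
Reachable from Start after that: {Start, X, Y, Z}.
Removed useless symbols: {W} and every production mentioning them.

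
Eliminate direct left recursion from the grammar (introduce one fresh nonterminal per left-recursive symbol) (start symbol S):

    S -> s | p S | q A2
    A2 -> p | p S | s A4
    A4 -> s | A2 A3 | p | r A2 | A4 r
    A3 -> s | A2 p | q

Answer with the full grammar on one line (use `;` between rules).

Left recursion appears on A4.
For A4: α = {r}, β = {s, A2 A3, p, r A2}. Rewrite as A4 → β A4' and A4' → α A4' | ε.

S -> s | p S | q A2; A2 -> p | p S | s A4; A4 -> s A4' | A2 A3 A4' | p A4' | r A2 A4'; A3 -> s | A2 p | q; A4' -> r A4' | ε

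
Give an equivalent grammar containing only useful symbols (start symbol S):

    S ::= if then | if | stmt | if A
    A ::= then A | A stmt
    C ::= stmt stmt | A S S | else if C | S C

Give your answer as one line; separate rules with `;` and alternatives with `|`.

S ::= if then | if | stmt

Generating nonterminals: {C, S}.
Reachable from S after that: {S}.
Removed useless symbols: {A, C} and every production mentioning them.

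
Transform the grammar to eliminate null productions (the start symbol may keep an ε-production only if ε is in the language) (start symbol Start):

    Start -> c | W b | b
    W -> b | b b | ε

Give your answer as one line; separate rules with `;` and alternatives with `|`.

Nullable nonterminals: {W}.
ε ∉ L(G), so no ε-production is kept.
Add the nullable-subset variants: Start → W b gives W b | b.

Start -> c | W b | b; W -> b | b b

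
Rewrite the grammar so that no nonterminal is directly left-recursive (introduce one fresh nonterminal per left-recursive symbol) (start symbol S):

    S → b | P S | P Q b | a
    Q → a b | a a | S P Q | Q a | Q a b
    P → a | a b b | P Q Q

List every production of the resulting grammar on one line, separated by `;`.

S → b | P S | P Q b | a; Q → a b Q' | a a Q' | S P Q Q'; P → a P' | a b b P'; Q' → a Q' | a b Q' | ε; P' → Q Q P' | ε

Q, P are directly left-recursive.
For Q: α = {a, a b}, β = {a b, a a, S P Q}. Rewrite as Q → β Q' and Q' → α Q' | ε.
For P: α = {Q Q}, β = {a, a b b}. Rewrite as P → β P' and P' → α P' | ε.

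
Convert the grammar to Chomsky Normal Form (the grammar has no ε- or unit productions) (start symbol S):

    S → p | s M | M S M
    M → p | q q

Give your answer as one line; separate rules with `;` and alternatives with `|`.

S → p | X1 M | M Y1; M → p | X2 X2; X1 → s; X2 → q; Y1 → S M

Introduce a nonterminal for each terminal appearing in a rule of length ≥ 2: X1 → s, X2 → q.
Binarize each right-hand side of length ≥ 3 by chaining fresh nonterminals (Y1, Y2, …): affected rules were S → M S M.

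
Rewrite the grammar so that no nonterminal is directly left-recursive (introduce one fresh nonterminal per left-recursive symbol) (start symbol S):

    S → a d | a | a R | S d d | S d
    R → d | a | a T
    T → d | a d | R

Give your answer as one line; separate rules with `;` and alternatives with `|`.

Directly left-recursive nonterminal: S.
For S: α = {d d, d}, β = {a d, a, a R}. Rewrite as S → β S' and S' → α S' | ε.

S → a d S' | a S' | a R S'; R → d | a | a T; T → d | a d | R; S' → d d S' | d S' | ε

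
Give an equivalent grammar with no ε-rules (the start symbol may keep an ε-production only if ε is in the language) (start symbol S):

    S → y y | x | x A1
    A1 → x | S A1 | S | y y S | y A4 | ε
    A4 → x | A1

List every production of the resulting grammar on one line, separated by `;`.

S → y y | x | x A1; A1 → x | S A1 | S | y y S | y A4 | y; A4 → x | A1

Nullable set = {A1, A4}.
ε ∉ L(G), so no ε-production is kept.
For each production, add variants omitting each subset of nullable occurrences: A1 → S A1 gives S A1 | S. A1 → y A4 gives y A4 | y.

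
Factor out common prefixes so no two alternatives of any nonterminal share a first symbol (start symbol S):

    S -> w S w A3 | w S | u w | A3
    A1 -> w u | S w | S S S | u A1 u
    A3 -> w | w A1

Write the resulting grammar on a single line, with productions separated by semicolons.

S has alternatives sharing prefix 'w S': factor to S → w S S' with S' → w A3 | ε.
A1 has alternatives sharing prefix 'S': factor to A1 → S A1' with A1' → w | S S.
A3 has alternatives sharing prefix 'w': factor to A3 → w A3' with A3' → ε | A1.

S -> u w | A3 | w S S'; A1 -> w u | u A1 u | S A1'; A3 -> w A3'; S' -> w A3 | ε; A1' -> w | S S; A3' -> ε | A1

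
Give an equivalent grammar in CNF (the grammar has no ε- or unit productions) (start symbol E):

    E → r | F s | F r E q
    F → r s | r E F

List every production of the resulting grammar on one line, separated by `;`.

E → r | F X1 | F Y1; F → X2 X1 | X2 Y3; X1 → s; X2 → r; X3 → q; Y1 → X2 Y2; Y2 → E X3; Y3 → E F

Introduce a nonterminal for each terminal appearing in a rule of length ≥ 2: X1 → s, X2 → r, X3 → q.
Binarize each right-hand side of length ≥ 3 by chaining fresh nonterminals (Y1, Y2, …): affected rules were E → F X2 E X3; F → X2 E F.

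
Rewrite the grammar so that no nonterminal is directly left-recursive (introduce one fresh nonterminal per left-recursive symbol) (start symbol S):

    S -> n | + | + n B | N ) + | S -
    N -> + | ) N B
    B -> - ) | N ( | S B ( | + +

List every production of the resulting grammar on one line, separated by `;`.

S -> n S' | + S' | + n B S' | N ) + S'; N -> + | ) N B; B -> - ) | N ( | S B ( | + +; S' -> - S' | epsilon

S is directly left-recursive.
For S: α = {-}, β = {n, +, + n B, N ) +}. Rewrite as S → β S' and S' → α S' | ε.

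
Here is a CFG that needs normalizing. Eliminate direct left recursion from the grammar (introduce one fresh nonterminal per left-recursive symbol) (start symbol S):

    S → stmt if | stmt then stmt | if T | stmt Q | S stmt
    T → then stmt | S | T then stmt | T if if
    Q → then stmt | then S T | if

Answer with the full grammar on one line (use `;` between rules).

S → stmt if S' | stmt then stmt S' | if T S' | stmt Q S'; T → then stmt T' | S T'; Q → then stmt | then S T | if; S' → stmt S' | ε; T' → then stmt T' | if if T' | ε

S, T are directly left-recursive.
For S: α = {stmt}, β = {stmt if, stmt then stmt, if T, stmt Q}. Rewrite as S → β S' and S' → α S' | ε.
For T: α = {then stmt, if if}, β = {then stmt, S}. Rewrite as T → β T' and T' → α T' | ε.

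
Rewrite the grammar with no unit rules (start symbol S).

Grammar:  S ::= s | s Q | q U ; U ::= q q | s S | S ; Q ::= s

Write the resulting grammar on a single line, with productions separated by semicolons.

S ::= s | s Q | q U; U ::= q q | s S | s | s Q | q U; Q ::= s

Unit pairs: U ⇒* {S}.
Replace each nonterminal's rules with the union of the non-unit rules of every nonterminal it unit-derives.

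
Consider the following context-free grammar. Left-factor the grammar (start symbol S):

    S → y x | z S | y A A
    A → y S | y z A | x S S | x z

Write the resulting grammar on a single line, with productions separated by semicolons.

S has alternatives sharing prefix 'y': factor to S → y S' with S' → x | A A.
A has alternatives sharing prefix 'y': factor to A → y A' with A' → S | z A.
A has alternatives sharing prefix 'x': factor to A → x A'' with A'' → S S | z.

S → z S | y S'; A → y A' | x A''; S' → x | A A; A' → S | z A; A'' → S S | z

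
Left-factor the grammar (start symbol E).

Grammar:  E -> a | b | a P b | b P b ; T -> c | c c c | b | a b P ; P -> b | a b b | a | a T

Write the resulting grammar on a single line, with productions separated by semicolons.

E -> a E' | b E''; T -> b | a b P | c T'; P -> b | a P'; E' -> ε | P b; E'' -> ε | P b; T' -> ε | c c; P' -> b b | ε | T

E has alternatives sharing prefix 'a': factor to E → a E' with E' → ε | P b.
E has alternatives sharing prefix 'b': factor to E → b E'' with E'' → ε | P b.
T has alternatives sharing prefix 'c': factor to T → c T' with T' → ε | c c.
P has alternatives sharing prefix 'a': factor to P → a P' with P' → b b | ε | T.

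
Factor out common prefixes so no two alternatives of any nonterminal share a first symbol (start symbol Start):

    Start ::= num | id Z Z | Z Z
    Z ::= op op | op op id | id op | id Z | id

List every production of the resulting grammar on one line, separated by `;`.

Z has alternatives sharing prefix 'id': factor to Z → id Z1 with Z1 → op | Z | ε.
Z has alternatives sharing prefix 'op op': factor to Z → op op Z2 with Z2 → ε | id.

Start ::= num | id Z Z | Z Z; Z ::= id Z1 | op op Z2; Z1 ::= op | Z | ε; Z2 ::= ε | id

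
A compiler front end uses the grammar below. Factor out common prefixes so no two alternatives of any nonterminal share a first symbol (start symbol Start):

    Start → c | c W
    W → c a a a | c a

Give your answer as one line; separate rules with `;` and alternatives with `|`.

Start → c Start1; W → c a W1; Start1 → ε | W; W1 → a a | ε

Start has alternatives sharing prefix 'c': factor to Start → c Start1 with Start1 → ε | W.
W has alternatives sharing prefix 'c a': factor to W → c a W1 with W1 → a a | ε.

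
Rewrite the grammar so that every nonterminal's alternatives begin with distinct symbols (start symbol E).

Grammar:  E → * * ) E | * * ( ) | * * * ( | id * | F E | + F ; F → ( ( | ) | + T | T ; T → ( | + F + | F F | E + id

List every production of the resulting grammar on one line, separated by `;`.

E → id * | F E | + F | * * E'; F → ( ( | ) | + T | T; T → ( | + F + | F F | E + id; E' → ) E | ( ) | * (

E has alternatives sharing prefix '* *': factor to E → * * E' with E' → ) E | ( ) | * (.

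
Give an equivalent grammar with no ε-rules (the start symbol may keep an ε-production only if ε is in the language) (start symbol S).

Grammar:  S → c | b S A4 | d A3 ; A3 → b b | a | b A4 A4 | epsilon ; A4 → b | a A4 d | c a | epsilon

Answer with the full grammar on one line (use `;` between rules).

S → c | b S A4 | b S | d A3 | d; A3 → b b | a | b A4 A4 | b A4 | b; A4 → b | a A4 d | a d | c a

The nullable symbols are {A3, A4}.
ε ∉ L(G), so no ε-production is kept.
For each production, add variants omitting each subset of nullable occurrences: S → b S A4 gives b S A4 | b S. S → d A3 gives d A3 | d. A3 → b A4 A4 gives b A4 A4 | b A4 | b. A4 → a A4 d gives a A4 d | a d.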